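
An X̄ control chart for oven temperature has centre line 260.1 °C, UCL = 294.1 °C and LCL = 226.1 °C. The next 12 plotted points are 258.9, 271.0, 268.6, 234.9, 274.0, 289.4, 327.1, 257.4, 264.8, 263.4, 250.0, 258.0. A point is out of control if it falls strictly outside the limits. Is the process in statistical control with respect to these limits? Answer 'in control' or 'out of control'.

Compare each point to [226.1, 294.1]: sample 7 = 327.1 > UCL.

out of control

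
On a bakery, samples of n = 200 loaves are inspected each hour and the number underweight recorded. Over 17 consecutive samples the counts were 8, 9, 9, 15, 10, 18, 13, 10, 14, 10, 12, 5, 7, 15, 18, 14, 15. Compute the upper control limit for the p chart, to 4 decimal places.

0.1096

p̄ = Σdᵢ / (k·n) = 202 / (17 × 200) = 0.05941
UCL = p̄ + 3·√(p̄(1−p̄)/n) = 0.05941 + 3 × √(0.05941×0.94059/200) = 0.05941 + 3 × 0.01672 = 0.10956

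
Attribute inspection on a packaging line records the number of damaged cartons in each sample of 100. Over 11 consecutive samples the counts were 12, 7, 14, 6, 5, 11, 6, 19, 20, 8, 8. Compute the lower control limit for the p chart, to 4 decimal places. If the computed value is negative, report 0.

0.0133

p̄ = Σdᵢ / (k·n) = 116 / (11 × 100) = 0.10545
LCL = p̄ − 3·√(p̄(1−p̄)/n) = 0.10545 − 3 × 0.03071 = 0.01331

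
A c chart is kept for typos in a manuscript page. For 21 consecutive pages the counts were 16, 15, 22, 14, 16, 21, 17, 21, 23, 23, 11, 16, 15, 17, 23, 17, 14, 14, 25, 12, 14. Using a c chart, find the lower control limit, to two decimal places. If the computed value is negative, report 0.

4.90

c̄ = (16 + 15 + 22 + 14 + 16 + 21 + 17 + 21 + 23 + 23 + 11 + 16 + 15 + 17 + 23 + 17 + 14 + 14 + 25 + 12 + 14) / 21 = 366 / 21 = 17.4286
LCL = c̄ − 3√c̄ = 17.4286 − 3 × 4.1748 = 4.9043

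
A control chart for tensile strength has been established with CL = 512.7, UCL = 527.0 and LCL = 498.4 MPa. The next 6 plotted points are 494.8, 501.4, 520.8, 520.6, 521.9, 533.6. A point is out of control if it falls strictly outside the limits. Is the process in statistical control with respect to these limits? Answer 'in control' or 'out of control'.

Compare each point to [498.4, 527.0]: sample 1 = 494.8 < LCL; sample 6 = 533.6 > UCL.

out of control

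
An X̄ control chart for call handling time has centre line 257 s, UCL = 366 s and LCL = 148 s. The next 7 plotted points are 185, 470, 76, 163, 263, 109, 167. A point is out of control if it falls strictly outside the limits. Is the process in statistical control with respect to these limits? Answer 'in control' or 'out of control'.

out of control

Compare each point to [148, 366]: sample 2 = 470 > UCL; sample 3 = 76 < LCL; sample 6 = 109 < LCL.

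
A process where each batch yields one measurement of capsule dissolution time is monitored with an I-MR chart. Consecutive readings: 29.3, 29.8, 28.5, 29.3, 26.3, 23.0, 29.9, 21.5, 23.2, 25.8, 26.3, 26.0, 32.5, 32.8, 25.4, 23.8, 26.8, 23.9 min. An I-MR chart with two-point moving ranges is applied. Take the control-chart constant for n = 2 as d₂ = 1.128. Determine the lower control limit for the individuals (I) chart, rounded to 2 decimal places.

X̄ = (29.3 + 29.8 + 28.5 + 29.3 + 26.3 + 23.0 + 29.9 + 21.5 + 23.2 + 25.8 + 26.3 + 26.0 + 32.5 + 32.8 + 25.4 + 23.8 + 26.8 + 23.9) / 18 = 26.8944
Moving ranges: 0.5, 1.3, 0.8, 3.0, 3.3, 6.9, 8.4, 1.7, 2.6, 0.5, 0.3, 6.5, 0.3, 7.4, 1.6, 3.0, 2.9; M̄R̄ = 51.0000 / 17 = 3.0000
LCL = X̄ − 3·M̄R̄/d₂ = 26.8944 − 3 × 3.0000 / 1.128 = 18.9157

18.92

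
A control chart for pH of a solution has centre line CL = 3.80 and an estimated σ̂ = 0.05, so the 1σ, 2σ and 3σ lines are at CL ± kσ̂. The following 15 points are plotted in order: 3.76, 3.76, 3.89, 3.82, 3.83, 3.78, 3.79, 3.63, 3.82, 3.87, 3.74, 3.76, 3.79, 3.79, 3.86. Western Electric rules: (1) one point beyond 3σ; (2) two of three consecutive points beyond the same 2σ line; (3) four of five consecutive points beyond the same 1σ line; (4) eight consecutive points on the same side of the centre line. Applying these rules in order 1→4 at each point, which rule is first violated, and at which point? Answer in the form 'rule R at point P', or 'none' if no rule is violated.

Zone of each point (C = within 1σ̂, B = 1σ̂–2σ̂, A = 2σ̂–3σ̂, * = beyond 3σ̂; sign = side of CL): 1:-C, 2:-C, 3:+B, 4:+C, 5:+C, 6:-C, 7:-C, 8:-*, 9:+C, 10:+B, 11:-B, 12:-C, 13:-C, 14:-C, 15:+B
Rule 1 (one point beyond the 3σ limits) is satisfied at point 8.

rule 1 at point 8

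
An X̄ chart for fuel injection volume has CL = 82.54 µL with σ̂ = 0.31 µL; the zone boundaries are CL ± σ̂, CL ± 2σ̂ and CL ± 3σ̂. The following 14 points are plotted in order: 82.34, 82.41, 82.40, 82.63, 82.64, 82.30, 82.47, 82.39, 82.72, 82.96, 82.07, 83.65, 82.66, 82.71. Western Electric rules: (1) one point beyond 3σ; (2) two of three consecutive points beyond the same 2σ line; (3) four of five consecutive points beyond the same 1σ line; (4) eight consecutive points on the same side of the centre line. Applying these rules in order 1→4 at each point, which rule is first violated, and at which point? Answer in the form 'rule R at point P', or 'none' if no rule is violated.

Zone of each point (C = within 1σ̂, B = 1σ̂–2σ̂, A = 2σ̂–3σ̂, * = beyond 3σ̂; sign = side of CL): 1:-C, 2:-C, 3:-C, 4:+C, 5:+C, 6:-C, 7:-C, 8:-C, 9:+C, 10:+B, 11:-B, 12:+*, 13:+C, 14:+C
Rule 1 (one point beyond the 3σ limits) is satisfied at point 12.

rule 1 at point 12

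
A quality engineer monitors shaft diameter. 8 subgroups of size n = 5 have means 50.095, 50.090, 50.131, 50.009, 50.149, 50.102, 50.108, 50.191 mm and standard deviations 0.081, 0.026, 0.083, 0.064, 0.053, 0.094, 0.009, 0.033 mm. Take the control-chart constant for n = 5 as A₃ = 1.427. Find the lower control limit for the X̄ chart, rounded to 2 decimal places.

50.03

X̄̄ = (50.095 + 50.090 + 50.131 + 50.009 + 50.149 + 50.102 + 50.108 + 50.191) / 8 = 50.1094
s̄ = (0.081 + 0.026 + 0.083 + 0.064 + 0.053 + 0.094 + 0.009 + 0.033) / 8 = 0.0554
LCL = X̄̄ − A₃·s̄ = 50.1094 − 1.427 × 0.0554 = 50.0304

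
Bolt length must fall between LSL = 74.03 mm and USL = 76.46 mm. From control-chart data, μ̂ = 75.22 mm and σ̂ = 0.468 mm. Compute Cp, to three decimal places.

Cp = (USL − LSL) / (6σ̂) = (76.46 − 74.03) / (6 × 0.468) = 2.4300 / 2.8080 = 0.8654

0.865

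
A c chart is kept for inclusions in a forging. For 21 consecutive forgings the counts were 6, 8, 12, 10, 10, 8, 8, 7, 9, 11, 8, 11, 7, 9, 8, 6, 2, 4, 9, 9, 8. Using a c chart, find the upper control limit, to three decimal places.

c̄ = (6 + 8 + 12 + 10 + 10 + 8 + 8 + 7 + 9 + 11 + 8 + 11 + 7 + 9 + 8 + 6 + 2 + 4 + 9 + 9 + 8) / 21 = 170 / 21 = 8.0952
UCL = c̄ + 3√c̄ = 8.0952 + 3 × √8.0952 = 8.0952 + 3 × 2.8452 = 16.6309

16.631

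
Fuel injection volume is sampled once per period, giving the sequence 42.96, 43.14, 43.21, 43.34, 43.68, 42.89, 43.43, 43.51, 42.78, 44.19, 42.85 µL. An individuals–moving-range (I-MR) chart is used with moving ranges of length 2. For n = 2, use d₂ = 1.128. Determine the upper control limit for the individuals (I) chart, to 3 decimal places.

44.763

X̄ = (42.96 + 43.14 + 43.21 + 43.34 + 43.68 + 42.89 + 43.43 + 43.51 + 42.78 + 44.19 + 42.85) / 11 = 43.2709
Moving ranges: 0.18, 0.07, 0.13, 0.34, 0.79, 0.54, 0.08, 0.73, 1.41, 1.34; M̄R̄ = 5.6100 / 10 = 0.5610
UCL = X̄ + 3·M̄R̄/d₂ = 43.2709 + 3 × 0.5610 / 1.128 = 44.7629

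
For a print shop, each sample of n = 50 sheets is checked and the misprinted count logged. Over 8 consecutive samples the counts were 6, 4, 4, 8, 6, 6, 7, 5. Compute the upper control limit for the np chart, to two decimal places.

12.52

p̄ = Σdᵢ / (k·n) = 46 / (8 × 50) = 0.11500
UCL = np̄ + 3·√(np̄(1−p̄)) = 5.7500 + 3 × √(5.7500×0.88500) = 5.7500 + 3 × 2.2558 = 12.5175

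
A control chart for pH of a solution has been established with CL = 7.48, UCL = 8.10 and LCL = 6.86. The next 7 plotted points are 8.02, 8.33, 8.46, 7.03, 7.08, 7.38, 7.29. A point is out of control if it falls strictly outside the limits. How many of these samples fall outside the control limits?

Compare each point to [6.86, 8.10]: sample 2 = 8.33 > UCL; sample 3 = 8.46 > UCL.

2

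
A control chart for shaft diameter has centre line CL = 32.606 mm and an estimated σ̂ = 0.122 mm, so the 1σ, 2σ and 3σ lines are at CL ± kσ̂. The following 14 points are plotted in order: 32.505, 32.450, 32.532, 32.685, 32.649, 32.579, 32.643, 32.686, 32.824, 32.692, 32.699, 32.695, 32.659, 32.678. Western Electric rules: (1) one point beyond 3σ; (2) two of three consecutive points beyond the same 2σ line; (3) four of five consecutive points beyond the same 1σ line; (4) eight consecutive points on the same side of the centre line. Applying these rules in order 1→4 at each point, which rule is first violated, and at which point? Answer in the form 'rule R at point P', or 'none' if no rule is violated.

rule 4 at point 14

Zone of each point (C = within 1σ̂, B = 1σ̂–2σ̂, A = 2σ̂–3σ̂, * = beyond 3σ̂; sign = side of CL): 1:-C, 2:-B, 3:-C, 4:+C, 5:+C, 6:-C, 7:+C, 8:+C, 9:+B, 10:+C, 11:+C, 12:+C, 13:+C, 14:+C
Rule 4 (eight consecutive points on the same side of the centre line) is satisfied at point 14.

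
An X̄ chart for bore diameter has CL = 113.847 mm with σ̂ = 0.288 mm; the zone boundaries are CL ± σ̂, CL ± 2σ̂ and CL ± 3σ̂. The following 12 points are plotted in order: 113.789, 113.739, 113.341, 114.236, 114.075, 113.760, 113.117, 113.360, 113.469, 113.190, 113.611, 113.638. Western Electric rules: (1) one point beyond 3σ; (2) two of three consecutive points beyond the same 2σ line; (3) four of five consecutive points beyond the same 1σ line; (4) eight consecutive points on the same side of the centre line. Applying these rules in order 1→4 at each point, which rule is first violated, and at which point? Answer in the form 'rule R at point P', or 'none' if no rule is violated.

Zone of each point (C = within 1σ̂, B = 1σ̂–2σ̂, A = 2σ̂–3σ̂, * = beyond 3σ̂; sign = side of CL): 1:-C, 2:-C, 3:-B, 4:+B, 5:+C, 6:-C, 7:-A, 8:-B, 9:-B, 10:-A, 11:-C, 12:-C
Rule 3 (four of five consecutive points beyond the same 1σ limit) is satisfied at point 10.

rule 3 at point 10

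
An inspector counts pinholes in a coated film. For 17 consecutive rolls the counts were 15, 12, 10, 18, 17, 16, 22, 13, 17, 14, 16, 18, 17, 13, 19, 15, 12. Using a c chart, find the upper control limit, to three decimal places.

27.352

c̄ = (15 + 12 + 10 + 18 + 17 + 16 + 22 + 13 + 17 + 14 + 16 + 18 + 17 + 13 + 19 + 15 + 12) / 17 = 264 / 17 = 15.5294
UCL = c̄ + 3√c̄ = 15.5294 + 3 × √15.5294 = 15.5294 + 3 × 3.9407 = 27.3516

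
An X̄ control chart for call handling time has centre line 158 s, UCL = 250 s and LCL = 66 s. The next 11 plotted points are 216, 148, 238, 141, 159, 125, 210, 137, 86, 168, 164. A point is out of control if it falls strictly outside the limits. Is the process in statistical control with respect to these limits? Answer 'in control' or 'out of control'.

in control

All 11 points lie within [66, 250].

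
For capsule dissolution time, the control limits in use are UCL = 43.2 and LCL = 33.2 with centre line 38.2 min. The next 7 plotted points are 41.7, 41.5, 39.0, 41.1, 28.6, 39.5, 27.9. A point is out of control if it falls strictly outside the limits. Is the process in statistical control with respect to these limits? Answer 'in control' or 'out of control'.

out of control

Compare each point to [33.2, 43.2]: sample 5 = 28.6 < LCL; sample 7 = 27.9 < LCL.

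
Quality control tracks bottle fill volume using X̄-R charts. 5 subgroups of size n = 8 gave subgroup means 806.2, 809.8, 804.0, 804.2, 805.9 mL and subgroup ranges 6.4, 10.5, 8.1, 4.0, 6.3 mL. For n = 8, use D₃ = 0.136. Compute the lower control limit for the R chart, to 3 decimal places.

0.960

R̄ = (6.4 + 10.5 + 8.1 + 4.0 + 6.3) / 5 = 35.3000 / 5 = 7.0600
LCL_R = D₃·R̄ = 0.136 × 7.0600 = 0.9602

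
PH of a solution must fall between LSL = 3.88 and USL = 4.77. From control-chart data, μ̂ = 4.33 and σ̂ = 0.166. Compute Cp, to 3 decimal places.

Cp = (USL − LSL) / (6σ̂) = (4.77 − 3.88) / (6 × 0.166) = 0.8900 / 0.9960 = 0.8936

0.894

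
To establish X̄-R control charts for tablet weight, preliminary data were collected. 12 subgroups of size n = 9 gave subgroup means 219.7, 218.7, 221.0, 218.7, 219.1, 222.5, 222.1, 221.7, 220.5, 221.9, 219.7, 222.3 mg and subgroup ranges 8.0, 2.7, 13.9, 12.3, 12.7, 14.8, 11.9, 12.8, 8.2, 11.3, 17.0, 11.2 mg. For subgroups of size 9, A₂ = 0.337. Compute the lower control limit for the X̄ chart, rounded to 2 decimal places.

X̄̄ = (219.7 + 218.7 + 221.0 + 218.7 + 219.1 + 222.5 + 222.1 + 221.7 + 220.5 + 221.9 + 219.7 + 222.3) / 12 = 2647.9000 / 12 = 220.6583
R̄ = (8.0 + 2.7 + 13.9 + 12.3 + 12.7 + 14.8 + 11.9 + 12.8 + 8.2 + 11.3 + 17.0 + 11.2) / 12 = 136.8000 / 12 = 11.4000
LCL = X̄̄ − A₂·R̄ = 220.6583 − 0.337 × 11.4000 = 216.8165

216.82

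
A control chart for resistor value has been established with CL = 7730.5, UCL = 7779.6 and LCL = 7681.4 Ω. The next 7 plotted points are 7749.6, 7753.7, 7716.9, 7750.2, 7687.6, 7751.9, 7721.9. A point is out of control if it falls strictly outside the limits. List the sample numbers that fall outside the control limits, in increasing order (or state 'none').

All 7 points lie within [7681.4, 7779.6].

none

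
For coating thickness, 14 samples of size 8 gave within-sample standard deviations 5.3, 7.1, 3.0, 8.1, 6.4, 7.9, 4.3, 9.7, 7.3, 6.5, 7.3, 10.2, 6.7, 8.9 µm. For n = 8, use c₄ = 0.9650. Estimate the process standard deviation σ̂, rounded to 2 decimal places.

s̄ = (5.3 + 7.1 + 3.0 + 8.1 + 6.4 + 7.9 + 4.3 + 9.7 + 7.3 + 6.5 + 7.3 + 10.2 + 6.7 + 8.9) / 14 = 7.0500
σ̂ = s̄ / c₄ = 7.0500 / 0.9650 = 7.3057

7.31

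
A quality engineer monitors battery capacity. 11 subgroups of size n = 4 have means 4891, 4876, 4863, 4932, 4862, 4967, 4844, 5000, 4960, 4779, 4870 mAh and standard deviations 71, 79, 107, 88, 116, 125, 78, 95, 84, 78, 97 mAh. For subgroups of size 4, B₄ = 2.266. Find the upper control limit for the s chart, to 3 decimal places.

s̄ = (71 + 79 + 107 + 88 + 116 + 125 + 78 + 95 + 84 + 78 + 97) / 11 = 92.5455
UCL_s = B₄·s̄ = 2.266 × 92.5455 = 209.7080

209.708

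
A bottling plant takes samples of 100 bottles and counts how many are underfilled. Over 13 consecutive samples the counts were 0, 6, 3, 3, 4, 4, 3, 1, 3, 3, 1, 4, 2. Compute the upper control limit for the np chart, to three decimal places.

p̄ = Σdᵢ / (k·n) = 37 / (13 × 100) = 0.02846
UCL = np̄ + 3·√(np̄(1−p̄)) = 2.8462 + 3 × √(2.8462×0.97154) = 2.8462 + 3 × 1.6629 = 7.8348

7.835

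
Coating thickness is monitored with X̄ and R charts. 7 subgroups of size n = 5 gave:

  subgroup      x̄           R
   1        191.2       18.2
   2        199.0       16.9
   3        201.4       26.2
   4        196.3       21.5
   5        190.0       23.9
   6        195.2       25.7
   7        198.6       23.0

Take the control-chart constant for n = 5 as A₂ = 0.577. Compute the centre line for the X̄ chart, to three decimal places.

195.957

X̄̄ = (191.2 + 199.0 + 201.4 + 196.3 + 190.0 + 195.2 + 198.6) / 7 = 1371.7000 / 7 = 195.9571
CL = X̄̄ = 195.9571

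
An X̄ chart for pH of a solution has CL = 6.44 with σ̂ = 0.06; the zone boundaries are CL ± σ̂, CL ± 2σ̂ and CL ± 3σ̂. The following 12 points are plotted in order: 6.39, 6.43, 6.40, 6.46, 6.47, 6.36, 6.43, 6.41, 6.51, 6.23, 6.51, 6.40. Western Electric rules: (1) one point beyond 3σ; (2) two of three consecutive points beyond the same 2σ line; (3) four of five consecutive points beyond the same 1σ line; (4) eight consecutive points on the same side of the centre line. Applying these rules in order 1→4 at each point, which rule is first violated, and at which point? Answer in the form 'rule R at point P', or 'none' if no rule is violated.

rule 1 at point 10

Zone of each point (C = within 1σ̂, B = 1σ̂–2σ̂, A = 2σ̂–3σ̂, * = beyond 3σ̂; sign = side of CL): 1:-C, 2:-C, 3:-C, 4:+C, 5:+C, 6:-B, 7:-C, 8:-C, 9:+B, 10:-*, 11:+B, 12:-C
Rule 1 (one point beyond the 3σ limits) is satisfied at point 10.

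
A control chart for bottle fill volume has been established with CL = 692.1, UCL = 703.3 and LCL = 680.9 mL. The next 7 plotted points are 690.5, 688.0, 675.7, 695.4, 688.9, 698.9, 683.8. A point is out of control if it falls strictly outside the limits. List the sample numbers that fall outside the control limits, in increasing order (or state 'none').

Compare each point to [680.9, 703.3]: sample 3 = 675.7 < LCL.

3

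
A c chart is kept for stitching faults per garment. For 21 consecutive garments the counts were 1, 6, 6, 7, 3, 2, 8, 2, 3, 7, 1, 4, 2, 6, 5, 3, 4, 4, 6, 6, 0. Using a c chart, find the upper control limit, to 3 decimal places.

10.166

c̄ = (1 + 6 + 6 + 7 + 3 + 2 + 8 + 2 + 3 + 7 + 1 + 4 + 2 + 6 + 5 + 3 + 4 + 4 + 6 + 6 + 0) / 21 = 86 / 21 = 4.0952
UCL = c̄ + 3√c̄ = 4.0952 + 3 × √4.0952 = 4.0952 + 3 × 2.0237 = 10.1662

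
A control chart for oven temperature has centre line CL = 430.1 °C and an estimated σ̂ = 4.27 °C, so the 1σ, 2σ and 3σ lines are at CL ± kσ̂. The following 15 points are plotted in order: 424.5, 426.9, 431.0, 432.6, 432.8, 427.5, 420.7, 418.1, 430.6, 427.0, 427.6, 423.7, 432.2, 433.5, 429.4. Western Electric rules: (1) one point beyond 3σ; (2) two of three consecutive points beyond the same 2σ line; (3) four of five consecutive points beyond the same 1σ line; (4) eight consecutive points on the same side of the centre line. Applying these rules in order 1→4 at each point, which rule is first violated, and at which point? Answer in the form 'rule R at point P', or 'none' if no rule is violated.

Zone of each point (C = within 1σ̂, B = 1σ̂–2σ̂, A = 2σ̂–3σ̂, * = beyond 3σ̂; sign = side of CL): 1:-B, 2:-C, 3:+C, 4:+C, 5:+C, 6:-C, 7:-A, 8:-A, 9:+C, 10:-C, 11:-C, 12:-B, 13:+C, 14:+C, 15:-C
Rule 2 (two of three consecutive points beyond the same 2σ limit) is satisfied at point 8.

rule 2 at point 8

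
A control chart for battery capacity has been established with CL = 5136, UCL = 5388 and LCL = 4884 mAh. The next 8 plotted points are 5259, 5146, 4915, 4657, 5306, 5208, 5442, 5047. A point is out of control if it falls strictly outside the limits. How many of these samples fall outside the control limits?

Compare each point to [4884, 5388]: sample 4 = 4657 < LCL; sample 7 = 5442 > UCL.

2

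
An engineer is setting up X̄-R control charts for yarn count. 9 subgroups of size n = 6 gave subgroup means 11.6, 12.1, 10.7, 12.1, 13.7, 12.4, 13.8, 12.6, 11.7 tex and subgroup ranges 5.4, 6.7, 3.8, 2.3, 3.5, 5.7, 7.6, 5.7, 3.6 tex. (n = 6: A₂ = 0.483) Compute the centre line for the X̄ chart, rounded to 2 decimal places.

X̄̄ = (11.6 + 12.1 + 10.7 + 12.1 + 13.7 + 12.4 + 13.8 + 12.6 + 11.7) / 9 = 110.7000 / 9 = 12.3000
CL = X̄̄ = 12.3000

12.30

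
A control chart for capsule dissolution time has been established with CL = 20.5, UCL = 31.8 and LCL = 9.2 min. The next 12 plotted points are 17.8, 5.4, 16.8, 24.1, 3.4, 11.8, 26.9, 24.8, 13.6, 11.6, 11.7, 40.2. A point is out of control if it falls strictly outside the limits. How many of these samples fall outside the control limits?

Compare each point to [9.2, 31.8]: sample 2 = 5.4 < LCL; sample 5 = 3.4 < LCL; sample 12 = 40.2 > UCL.

3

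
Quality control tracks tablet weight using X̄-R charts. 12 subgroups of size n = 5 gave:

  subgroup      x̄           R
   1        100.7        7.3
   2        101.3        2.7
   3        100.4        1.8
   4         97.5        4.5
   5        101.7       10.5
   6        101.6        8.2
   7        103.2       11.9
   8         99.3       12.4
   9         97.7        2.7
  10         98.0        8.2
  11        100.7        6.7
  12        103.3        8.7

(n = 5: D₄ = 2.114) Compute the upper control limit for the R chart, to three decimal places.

15.080

R̄ = (7.3 + 2.7 + 1.8 + 4.5 + 10.5 + 8.2 + 11.9 + 12.4 + 2.7 + 8.2 + 6.7 + 8.7) / 12 = 85.6000 / 12 = 7.1333
UCL_R = D₄·R̄ = 2.114 × 7.1333 = 15.0799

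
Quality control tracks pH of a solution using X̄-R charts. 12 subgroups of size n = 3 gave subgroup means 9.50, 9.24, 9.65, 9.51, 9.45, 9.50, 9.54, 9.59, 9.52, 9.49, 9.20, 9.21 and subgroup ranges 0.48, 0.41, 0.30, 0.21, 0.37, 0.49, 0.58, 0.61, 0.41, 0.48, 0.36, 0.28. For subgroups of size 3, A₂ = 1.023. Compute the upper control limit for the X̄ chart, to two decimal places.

9.87

X̄̄ = (9.50 + 9.24 + 9.65 + 9.51 + 9.45 + 9.50 + 9.54 + 9.59 + 9.52 + 9.49 + 9.20 + 9.21) / 12 = 113.4000 / 12 = 9.4500
R̄ = (0.48 + 0.41 + 0.30 + 0.21 + 0.37 + 0.49 + 0.58 + 0.61 + 0.41 + 0.48 + 0.36 + 0.28) / 12 = 4.9800 / 12 = 0.4150
UCL = X̄̄ + A₂·R̄ = 9.4500 + 1.023 × 0.4150 = 9.8745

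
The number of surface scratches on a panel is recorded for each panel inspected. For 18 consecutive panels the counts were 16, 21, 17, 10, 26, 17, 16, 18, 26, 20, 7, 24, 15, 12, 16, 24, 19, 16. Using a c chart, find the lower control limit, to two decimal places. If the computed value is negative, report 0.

5.13

c̄ = (16 + 21 + 17 + 10 + 26 + 17 + 16 + 18 + 26 + 20 + 7 + 24 + 15 + 12 + 16 + 24 + 19 + 16) / 18 = 320 / 18 = 17.7778
LCL = c̄ − 3√c̄ = 17.7778 − 3 × 4.2164 = 5.1287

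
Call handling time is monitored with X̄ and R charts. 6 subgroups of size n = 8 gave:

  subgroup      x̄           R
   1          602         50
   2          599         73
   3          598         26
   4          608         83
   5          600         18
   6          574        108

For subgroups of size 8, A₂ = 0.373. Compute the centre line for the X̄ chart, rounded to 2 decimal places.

596.83

X̄̄ = (602 + 599 + 598 + 608 + 600 + 574) / 6 = 3581.0000 / 6 = 596.8333
CL = X̄̄ = 596.8333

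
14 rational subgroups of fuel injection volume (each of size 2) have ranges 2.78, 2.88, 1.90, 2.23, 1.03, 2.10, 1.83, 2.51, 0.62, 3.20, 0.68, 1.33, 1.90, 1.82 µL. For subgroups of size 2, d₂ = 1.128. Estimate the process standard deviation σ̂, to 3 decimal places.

1.698

R̄ = (2.78 + 2.88 + 1.90 + 2.23 + 1.03 + 2.10 + 1.83 + 2.51 + 0.62 + 3.20 + 0.68 + 1.33 + 1.90 + 1.82) / 14 = 1.9150
σ̂ = R̄ / d₂ = 1.9150 / 1.128 = 1.6977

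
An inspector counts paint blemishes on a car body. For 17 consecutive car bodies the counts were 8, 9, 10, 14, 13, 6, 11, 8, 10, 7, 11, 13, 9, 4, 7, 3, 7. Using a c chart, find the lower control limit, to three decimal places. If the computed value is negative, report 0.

c̄ = (8 + 9 + 10 + 14 + 13 + 6 + 11 + 8 + 10 + 7 + 11 + 13 + 9 + 4 + 7 + 3 + 7) / 17 = 150 / 17 = 8.8235
LCL = c̄ − 3√c̄ = 8.8235 − 3 × 2.9704 = -0.0878 → 0 (cannot be negative)

0.000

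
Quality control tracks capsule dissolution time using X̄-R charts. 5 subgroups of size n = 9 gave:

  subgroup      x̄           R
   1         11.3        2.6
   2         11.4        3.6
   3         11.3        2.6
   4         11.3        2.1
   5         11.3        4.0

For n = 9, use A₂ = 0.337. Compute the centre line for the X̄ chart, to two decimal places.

X̄̄ = (11.3 + 11.4 + 11.3 + 11.3 + 11.3) / 5 = 56.6000 / 5 = 11.3200
CL = X̄̄ = 11.3200

11.32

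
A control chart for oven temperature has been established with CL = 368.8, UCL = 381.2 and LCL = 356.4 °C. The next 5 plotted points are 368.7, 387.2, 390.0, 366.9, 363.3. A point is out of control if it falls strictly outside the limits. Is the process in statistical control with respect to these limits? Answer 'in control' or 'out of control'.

Compare each point to [356.4, 381.2]: sample 2 = 387.2 > UCL; sample 3 = 390.0 > UCL.

out of control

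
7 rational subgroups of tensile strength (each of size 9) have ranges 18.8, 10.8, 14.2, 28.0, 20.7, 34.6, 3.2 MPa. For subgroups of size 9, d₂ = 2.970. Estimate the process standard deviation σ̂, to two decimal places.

R̄ = (18.8 + 10.8 + 14.2 + 28.0 + 20.7 + 34.6 + 3.2) / 7 = 18.6143
σ̂ = R̄ / d₂ = 18.6143 / 2.970 = 6.2674

6.27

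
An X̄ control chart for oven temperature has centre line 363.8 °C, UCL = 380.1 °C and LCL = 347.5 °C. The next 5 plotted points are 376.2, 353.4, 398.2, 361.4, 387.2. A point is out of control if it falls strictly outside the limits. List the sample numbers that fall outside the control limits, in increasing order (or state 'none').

Compare each point to [347.5, 380.1]: sample 3 = 398.2 > UCL; sample 5 = 387.2 > UCL.

3, 5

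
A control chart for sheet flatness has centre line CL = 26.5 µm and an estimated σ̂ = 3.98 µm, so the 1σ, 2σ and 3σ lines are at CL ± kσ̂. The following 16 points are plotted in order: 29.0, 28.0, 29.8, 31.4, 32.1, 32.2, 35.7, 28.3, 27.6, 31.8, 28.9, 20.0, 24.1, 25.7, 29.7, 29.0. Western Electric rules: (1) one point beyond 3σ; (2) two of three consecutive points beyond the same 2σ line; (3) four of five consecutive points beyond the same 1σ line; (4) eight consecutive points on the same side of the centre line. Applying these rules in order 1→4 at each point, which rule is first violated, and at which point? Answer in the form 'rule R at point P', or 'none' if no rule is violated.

Zone of each point (C = within 1σ̂, B = 1σ̂–2σ̂, A = 2σ̂–3σ̂, * = beyond 3σ̂; sign = side of CL): 1:+C, 2:+C, 3:+C, 4:+B, 5:+B, 6:+B, 7:+A, 8:+C, 9:+C, 10:+B, 11:+C, 12:-B, 13:-C, 14:-C, 15:+C, 16:+C
Rule 3 (four of five consecutive points beyond the same 1σ limit) is satisfied at point 7.

rule 3 at point 7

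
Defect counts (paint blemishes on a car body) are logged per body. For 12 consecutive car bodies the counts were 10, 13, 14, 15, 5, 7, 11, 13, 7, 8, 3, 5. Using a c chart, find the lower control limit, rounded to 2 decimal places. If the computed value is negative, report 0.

c̄ = (10 + 13 + 14 + 15 + 5 + 7 + 11 + 13 + 7 + 8 + 3 + 5) / 12 = 111 / 12 = 9.2500
LCL = c̄ − 3√c̄ = 9.2500 − 3 × 3.0414 = 0.1259

0.13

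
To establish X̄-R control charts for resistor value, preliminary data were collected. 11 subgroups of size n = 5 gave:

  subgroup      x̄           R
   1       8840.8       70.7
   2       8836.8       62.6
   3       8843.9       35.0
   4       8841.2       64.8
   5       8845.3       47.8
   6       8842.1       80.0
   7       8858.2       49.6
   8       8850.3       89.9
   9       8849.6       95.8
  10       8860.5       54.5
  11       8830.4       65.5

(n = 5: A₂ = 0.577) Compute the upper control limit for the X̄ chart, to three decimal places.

X̄̄ = (8840.8 + 8836.8 + 8843.9 + 8841.2 + 8845.3 + 8842.1 + 8858.2 + 8850.3 + 8849.6 + 8860.5 + 8830.4) / 11 = 97299.1000 / 11 = 8845.3727
R̄ = (70.7 + 62.6 + 35.0 + 64.8 + 47.8 + 80.0 + 49.6 + 89.9 + 95.8 + 54.5 + 65.5) / 11 = 716.2000 / 11 = 65.1091
UCL = X̄̄ + A₂·R̄ = 8845.3727 + 0.577 × 65.1091 = 8882.9407

8882.941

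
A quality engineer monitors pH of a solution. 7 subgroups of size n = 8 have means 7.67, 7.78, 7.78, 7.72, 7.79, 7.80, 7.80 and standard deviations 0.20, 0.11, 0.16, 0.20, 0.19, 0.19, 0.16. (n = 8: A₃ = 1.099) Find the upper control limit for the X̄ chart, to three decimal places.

7.953

X̄̄ = (7.67 + 7.78 + 7.78 + 7.72 + 7.79 + 7.80 + 7.80) / 7 = 7.7629
s̄ = (0.20 + 0.11 + 0.16 + 0.20 + 0.19 + 0.19 + 0.16) / 7 = 0.1729
UCL = X̄̄ + A₃·s̄ = 7.7629 + 1.099 × 0.1729 = 7.9528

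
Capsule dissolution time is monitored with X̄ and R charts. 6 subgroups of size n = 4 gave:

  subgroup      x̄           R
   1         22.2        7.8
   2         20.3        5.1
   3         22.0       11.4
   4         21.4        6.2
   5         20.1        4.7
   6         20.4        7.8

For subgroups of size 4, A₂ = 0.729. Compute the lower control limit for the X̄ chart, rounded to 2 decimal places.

15.84

X̄̄ = (22.2 + 20.3 + 22.0 + 21.4 + 20.1 + 20.4) / 6 = 126.4000 / 6 = 21.0667
R̄ = (7.8 + 5.1 + 11.4 + 6.2 + 4.7 + 7.8) / 6 = 43.0000 / 6 = 7.1667
LCL = X̄̄ − A₂·R̄ = 21.0667 − 0.729 × 7.1667 = 15.8422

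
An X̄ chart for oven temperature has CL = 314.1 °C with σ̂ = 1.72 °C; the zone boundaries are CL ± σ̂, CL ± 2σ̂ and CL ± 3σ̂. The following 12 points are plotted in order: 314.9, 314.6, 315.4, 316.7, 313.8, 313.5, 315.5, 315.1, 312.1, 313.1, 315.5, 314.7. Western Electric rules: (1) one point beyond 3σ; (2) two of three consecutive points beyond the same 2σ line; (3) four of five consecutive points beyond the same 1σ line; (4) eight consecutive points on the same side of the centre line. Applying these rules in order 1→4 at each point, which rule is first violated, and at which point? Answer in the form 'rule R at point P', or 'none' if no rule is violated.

none

Zone of each point (C = within 1σ̂, B = 1σ̂–2σ̂, A = 2σ̂–3σ̂, * = beyond 3σ̂; sign = side of CL): 1:+C, 2:+C, 3:+C, 4:+B, 5:-C, 6:-C, 7:+C, 8:+C, 9:-B, 10:-C, 11:+C, 12:+C
No rule fires across all 12 points.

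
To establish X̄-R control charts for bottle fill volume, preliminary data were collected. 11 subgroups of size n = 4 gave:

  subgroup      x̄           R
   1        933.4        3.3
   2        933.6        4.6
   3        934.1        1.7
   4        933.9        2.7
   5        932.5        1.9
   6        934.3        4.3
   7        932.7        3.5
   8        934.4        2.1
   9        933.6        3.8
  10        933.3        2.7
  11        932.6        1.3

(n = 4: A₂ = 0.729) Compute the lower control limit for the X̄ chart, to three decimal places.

931.377

X̄̄ = (933.4 + 933.6 + 934.1 + 933.9 + 932.5 + 934.3 + 932.7 + 934.4 + 933.6 + 933.3 + 932.6) / 11 = 10268.4000 / 11 = 933.4909
R̄ = (3.3 + 4.6 + 1.7 + 2.7 + 1.9 + 4.3 + 3.5 + 2.1 + 3.8 + 2.7 + 1.3) / 11 = 31.9000 / 11 = 2.9000
LCL = X̄̄ − A₂·R̄ = 933.4909 − 0.729 × 2.9000 = 931.3768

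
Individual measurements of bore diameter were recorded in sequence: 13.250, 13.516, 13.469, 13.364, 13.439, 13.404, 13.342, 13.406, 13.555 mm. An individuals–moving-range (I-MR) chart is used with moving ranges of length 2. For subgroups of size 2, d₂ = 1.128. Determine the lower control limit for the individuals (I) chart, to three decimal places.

X̄ = (13.250 + 13.516 + 13.469 + 13.364 + 13.439 + 13.404 + 13.342 + 13.406 + 13.555) / 9 = 13.4161
Moving ranges: 0.266, 0.047, 0.105, 0.075, 0.035, 0.062, 0.064, 0.149; M̄R̄ = 0.8030 / 8 = 0.1004
LCL = X̄ − 3·M̄R̄/d₂ = 13.4161 − 3 × 0.1004 / 1.128 = 13.1492

13.149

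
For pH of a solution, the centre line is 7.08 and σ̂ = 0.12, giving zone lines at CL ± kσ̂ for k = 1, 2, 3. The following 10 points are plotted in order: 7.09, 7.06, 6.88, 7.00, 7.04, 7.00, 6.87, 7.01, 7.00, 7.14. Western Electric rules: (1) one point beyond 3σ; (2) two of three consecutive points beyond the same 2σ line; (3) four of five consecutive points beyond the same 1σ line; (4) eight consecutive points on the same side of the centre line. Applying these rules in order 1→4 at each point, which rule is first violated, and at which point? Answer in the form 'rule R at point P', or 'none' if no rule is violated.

rule 4 at point 9

Zone of each point (C = within 1σ̂, B = 1σ̂–2σ̂, A = 2σ̂–3σ̂, * = beyond 3σ̂; sign = side of CL): 1:+C, 2:-C, 3:-B, 4:-C, 5:-C, 6:-C, 7:-B, 8:-C, 9:-C, 10:+C
Rule 4 (eight consecutive points on the same side of the centre line) is satisfied at point 9.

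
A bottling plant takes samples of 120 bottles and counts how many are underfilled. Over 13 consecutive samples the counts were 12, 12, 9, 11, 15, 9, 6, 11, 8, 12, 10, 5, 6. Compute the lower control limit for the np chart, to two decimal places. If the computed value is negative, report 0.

p̄ = Σdᵢ / (k·n) = 126 / (13 × 120) = 0.08077
LCL = np̄ − 3·√(np̄(1−p̄)) = 9.6923 − 3 × 2.9849 = 0.7377

0.74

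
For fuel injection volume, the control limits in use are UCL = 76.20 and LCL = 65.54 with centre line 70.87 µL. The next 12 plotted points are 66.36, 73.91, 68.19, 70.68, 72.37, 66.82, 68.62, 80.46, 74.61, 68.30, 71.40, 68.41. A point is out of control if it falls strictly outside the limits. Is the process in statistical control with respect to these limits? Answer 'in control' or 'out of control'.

Compare each point to [65.54, 76.20]: sample 8 = 80.46 > UCL.

out of control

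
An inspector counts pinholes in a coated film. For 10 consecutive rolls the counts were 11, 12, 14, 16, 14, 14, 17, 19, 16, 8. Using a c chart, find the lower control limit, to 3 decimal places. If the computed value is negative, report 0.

c̄ = (11 + 12 + 14 + 16 + 14 + 14 + 17 + 19 + 16 + 8) / 10 = 141 / 10 = 14.1000
LCL = c̄ − 3√c̄ = 14.1000 − 3 × 3.7550 = 2.8350

2.835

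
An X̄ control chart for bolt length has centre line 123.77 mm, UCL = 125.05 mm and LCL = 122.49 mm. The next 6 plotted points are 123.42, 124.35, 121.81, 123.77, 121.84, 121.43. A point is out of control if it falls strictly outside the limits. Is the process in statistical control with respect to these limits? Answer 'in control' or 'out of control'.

out of control

Compare each point to [122.49, 125.05]: sample 3 = 121.81 < LCL; sample 5 = 121.84 < LCL; sample 6 = 121.43 < LCL.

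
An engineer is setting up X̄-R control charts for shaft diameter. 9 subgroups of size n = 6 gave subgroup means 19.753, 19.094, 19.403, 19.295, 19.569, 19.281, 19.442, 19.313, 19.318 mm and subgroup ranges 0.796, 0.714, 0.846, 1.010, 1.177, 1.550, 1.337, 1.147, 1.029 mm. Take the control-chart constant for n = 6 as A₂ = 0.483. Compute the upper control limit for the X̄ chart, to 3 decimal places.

19.901

X̄̄ = (19.753 + 19.094 + 19.403 + 19.295 + 19.569 + 19.281 + 19.442 + 19.313 + 19.318) / 9 = 174.4680 / 9 = 19.3853
R̄ = (0.796 + 0.714 + 0.846 + 1.010 + 1.177 + 1.550 + 1.337 + 1.147 + 1.029) / 9 = 9.6060 / 9 = 1.0673
UCL = X̄̄ + A₂·R̄ = 19.3853 + 0.483 × 1.0673 = 19.9009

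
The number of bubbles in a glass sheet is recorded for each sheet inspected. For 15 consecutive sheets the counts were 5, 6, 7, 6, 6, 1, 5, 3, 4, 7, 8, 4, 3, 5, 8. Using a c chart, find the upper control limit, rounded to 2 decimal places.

12.04

c̄ = (5 + 6 + 7 + 6 + 6 + 1 + 5 + 3 + 4 + 7 + 8 + 4 + 3 + 5 + 8) / 15 = 78 / 15 = 5.2000
UCL = c̄ + 3√c̄ = 5.2000 + 3 × √5.2000 = 5.2000 + 3 × 2.2804 = 12.0411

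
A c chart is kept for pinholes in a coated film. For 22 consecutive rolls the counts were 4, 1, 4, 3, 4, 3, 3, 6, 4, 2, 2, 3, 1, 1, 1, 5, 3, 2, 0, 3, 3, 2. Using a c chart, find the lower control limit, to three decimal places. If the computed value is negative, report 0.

c̄ = (4 + 1 + 4 + 3 + 4 + 3 + 3 + 6 + 4 + 2 + 2 + 3 + 1 + 1 + 1 + 5 + 3 + 2 + 0 + 3 + 3 + 2) / 22 = 60 / 22 = 2.7273
LCL = c̄ − 3√c̄ = 2.7273 − 3 × 1.6514 = -2.2271 → 0 (cannot be negative)

0.000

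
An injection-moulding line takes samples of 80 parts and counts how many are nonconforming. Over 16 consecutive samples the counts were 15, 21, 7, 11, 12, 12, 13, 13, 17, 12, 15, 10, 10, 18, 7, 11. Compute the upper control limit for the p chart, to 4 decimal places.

p̄ = Σdᵢ / (k·n) = 204 / (16 × 80) = 0.15937
UCL = p̄ + 3·√(p̄(1−p̄)/n) = 0.15937 + 3 × √(0.15937×0.84062/80) = 0.15937 + 3 × 0.04092 = 0.28214

0.2821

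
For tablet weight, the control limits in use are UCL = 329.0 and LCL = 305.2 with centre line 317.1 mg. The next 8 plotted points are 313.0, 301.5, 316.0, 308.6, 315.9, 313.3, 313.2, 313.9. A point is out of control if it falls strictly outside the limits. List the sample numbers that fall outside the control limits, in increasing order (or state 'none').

Compare each point to [305.2, 329.0]: sample 2 = 301.5 < LCL.

2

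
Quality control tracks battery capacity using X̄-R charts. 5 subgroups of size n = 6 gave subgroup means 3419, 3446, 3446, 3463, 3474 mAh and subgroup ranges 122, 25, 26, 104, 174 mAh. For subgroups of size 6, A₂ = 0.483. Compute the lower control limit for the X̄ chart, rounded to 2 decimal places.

3406.03

X̄̄ = (3419 + 3446 + 3446 + 3463 + 3474) / 5 = 17248.0000 / 5 = 3449.6000
R̄ = (122 + 25 + 26 + 104 + 174) / 5 = 451.0000 / 5 = 90.2000
LCL = X̄̄ − A₂·R̄ = 3449.6000 − 0.483 × 90.2000 = 3406.0334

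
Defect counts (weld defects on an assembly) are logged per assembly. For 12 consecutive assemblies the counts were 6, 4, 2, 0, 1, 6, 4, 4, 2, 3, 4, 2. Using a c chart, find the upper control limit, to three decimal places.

c̄ = (6 + 4 + 2 + 0 + 1 + 6 + 4 + 4 + 2 + 3 + 4 + 2) / 12 = 38 / 12 = 3.1667
UCL = c̄ + 3√c̄ = 3.1667 + 3 × √3.1667 = 3.1667 + 3 × 1.7795 = 8.5052

8.505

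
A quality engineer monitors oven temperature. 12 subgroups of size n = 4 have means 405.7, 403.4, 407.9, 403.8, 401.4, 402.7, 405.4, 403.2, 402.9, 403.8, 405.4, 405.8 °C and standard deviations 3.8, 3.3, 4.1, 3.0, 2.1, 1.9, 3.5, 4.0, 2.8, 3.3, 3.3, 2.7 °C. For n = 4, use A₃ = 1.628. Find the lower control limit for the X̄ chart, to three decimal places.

X̄̄ = (405.7 + 403.4 + 407.9 + 403.8 + 401.4 + 402.7 + 405.4 + 403.2 + 402.9 + 403.8 + 405.4 + 405.8) / 12 = 404.2833
s̄ = (3.8 + 3.3 + 4.1 + 3.0 + 2.1 + 1.9 + 3.5 + 4.0 + 2.8 + 3.3 + 3.3 + 2.7) / 12 = 3.1500
LCL = X̄̄ − A₃·s̄ = 404.2833 − 1.628 × 3.1500 = 399.1551

399.155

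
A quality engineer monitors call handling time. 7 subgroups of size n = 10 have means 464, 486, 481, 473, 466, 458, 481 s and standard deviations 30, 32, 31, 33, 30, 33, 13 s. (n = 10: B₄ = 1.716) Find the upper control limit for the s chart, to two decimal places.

s̄ = (30 + 32 + 31 + 33 + 30 + 33 + 13) / 7 = 28.8571
UCL_s = B₄·s̄ = 1.716 × 28.8571 = 49.5189

49.52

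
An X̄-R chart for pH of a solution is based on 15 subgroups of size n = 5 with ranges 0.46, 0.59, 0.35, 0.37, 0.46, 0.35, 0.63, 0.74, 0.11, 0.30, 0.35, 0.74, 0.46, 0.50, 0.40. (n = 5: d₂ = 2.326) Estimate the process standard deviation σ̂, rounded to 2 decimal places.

R̄ = (0.46 + 0.59 + 0.35 + 0.37 + 0.46 + 0.35 + 0.63 + 0.74 + 0.11 + 0.30 + 0.35 + 0.74 + 0.46 + 0.50 + 0.40) / 15 = 0.4540
σ̂ = R̄ / d₂ = 0.4540 / 2.326 = 0.1952

0.20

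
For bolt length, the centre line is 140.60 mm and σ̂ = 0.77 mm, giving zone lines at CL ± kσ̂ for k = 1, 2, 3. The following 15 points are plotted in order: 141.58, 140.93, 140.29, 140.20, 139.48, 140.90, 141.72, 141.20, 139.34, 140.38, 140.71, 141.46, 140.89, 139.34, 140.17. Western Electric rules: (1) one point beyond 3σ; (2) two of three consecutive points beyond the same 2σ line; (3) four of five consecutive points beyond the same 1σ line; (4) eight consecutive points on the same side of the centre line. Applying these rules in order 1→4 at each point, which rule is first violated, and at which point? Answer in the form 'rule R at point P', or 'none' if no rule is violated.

none

Zone of each point (C = within 1σ̂, B = 1σ̂–2σ̂, A = 2σ̂–3σ̂, * = beyond 3σ̂; sign = side of CL): 1:+B, 2:+C, 3:-C, 4:-C, 5:-B, 6:+C, 7:+B, 8:+C, 9:-B, 10:-C, 11:+C, 12:+B, 13:+C, 14:-B, 15:-C
No rule fires across all 15 points.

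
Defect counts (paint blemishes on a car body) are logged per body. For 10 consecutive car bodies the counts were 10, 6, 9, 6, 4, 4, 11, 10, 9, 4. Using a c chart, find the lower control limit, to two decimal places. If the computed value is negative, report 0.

c̄ = (10 + 6 + 9 + 6 + 4 + 4 + 11 + 10 + 9 + 4) / 10 = 73 / 10 = 7.3000
LCL = c̄ − 3√c̄ = 7.3000 − 3 × 2.7019 = -0.8056 → 0 (cannot be negative)

0.00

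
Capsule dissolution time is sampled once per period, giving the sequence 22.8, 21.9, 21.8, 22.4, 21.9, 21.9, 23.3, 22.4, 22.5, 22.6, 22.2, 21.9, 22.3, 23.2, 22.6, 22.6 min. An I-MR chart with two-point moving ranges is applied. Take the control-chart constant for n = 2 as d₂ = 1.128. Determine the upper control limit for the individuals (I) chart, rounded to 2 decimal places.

23.67

X̄ = (22.8 + 21.9 + 21.8 + 22.4 + 21.9 + 21.9 + 23.3 + 22.4 + 22.5 + 22.6 + 22.2 + 21.9 + 22.3 + 23.2 + 22.6 + 22.6) / 16 = 22.3938
Moving ranges: 0.9, 0.1, 0.6, 0.5, 0.0, 1.4, 0.9, 0.1, 0.1, 0.4, 0.3, 0.4, 0.9, 0.6, 0.0; M̄R̄ = 7.2000 / 15 = 0.4800
UCL = X̄ + 3·M̄R̄/d₂ = 22.3938 + 3 × 0.4800 / 1.128 = 23.6703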